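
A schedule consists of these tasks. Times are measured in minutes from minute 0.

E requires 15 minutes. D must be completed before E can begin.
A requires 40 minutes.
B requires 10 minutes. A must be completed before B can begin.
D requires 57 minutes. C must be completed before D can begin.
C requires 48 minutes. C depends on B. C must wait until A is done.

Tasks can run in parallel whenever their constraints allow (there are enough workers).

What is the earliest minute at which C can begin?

Nothing blocks A, so it runs from minute 0 to minute 40.
B waits on A (finishes minute 40), so it starts at minute 40 and finishes at 40 + 10 = minute 50.
C waits on B (finishes minute 50); A (finishes minute 40). The latest of these is minute 50, which is the earliest C can start.

50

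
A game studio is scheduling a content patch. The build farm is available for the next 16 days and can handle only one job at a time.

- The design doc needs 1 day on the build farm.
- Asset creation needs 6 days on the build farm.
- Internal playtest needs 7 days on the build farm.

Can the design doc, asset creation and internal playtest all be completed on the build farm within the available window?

Running back to back, the jobs need 1 + 6 + 7 = 14 days on the build farm.
Since 14 ≤ 16, they fit within the window.

Yes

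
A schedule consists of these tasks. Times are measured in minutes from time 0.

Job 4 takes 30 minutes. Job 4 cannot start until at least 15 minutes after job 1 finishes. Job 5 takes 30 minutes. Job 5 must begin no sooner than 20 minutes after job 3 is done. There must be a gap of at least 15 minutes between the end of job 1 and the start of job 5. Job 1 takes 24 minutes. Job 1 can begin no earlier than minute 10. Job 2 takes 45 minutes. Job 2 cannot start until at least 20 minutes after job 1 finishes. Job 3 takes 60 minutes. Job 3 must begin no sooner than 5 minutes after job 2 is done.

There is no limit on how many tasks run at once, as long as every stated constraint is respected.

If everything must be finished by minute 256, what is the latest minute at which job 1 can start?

Nothing follows job 5; the deadline of minute 256 is its only limit. It must start by 256 − 30 = minute 226.
Job 3 must finish before job 5 (must start by minute 226, minus 20-minute gap → minute 206). With a 60-minute duration, job 3 must start by 206 − 60 = minute 146.
Job 2 feeds into job 3 (must start by minute 146, minus 5-minute gap → minute 141); so job 2 must finish by minute 141 and therefore start by minute 96.
Job 4 has no dependents, so it just needs to finish by minute 256. Starting by 256 − 30 = minute 226 achieves that.
Job 1 has several dependents: job 2 (must start by minute 96, minus 20-minute gap → minute 76); job 4 (must start by minute 226, minus 15-minute gap → minute 211); job 5 (must start by minute 226, minus 15-minute gap → minute 211). The earliest of those limits is minute 76, so job 1 must start by 76 − 24 = minute 52.

52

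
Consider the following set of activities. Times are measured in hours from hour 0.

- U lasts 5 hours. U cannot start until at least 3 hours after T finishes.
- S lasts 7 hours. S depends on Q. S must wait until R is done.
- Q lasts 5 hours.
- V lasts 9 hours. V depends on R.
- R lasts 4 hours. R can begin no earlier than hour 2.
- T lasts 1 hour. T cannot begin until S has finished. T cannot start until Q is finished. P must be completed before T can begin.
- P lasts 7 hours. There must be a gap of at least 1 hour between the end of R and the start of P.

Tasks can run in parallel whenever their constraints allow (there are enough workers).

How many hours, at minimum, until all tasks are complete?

R cannot begin until its own release at hour 2. It runs from hour 2 to 2 + 4 = hour 6.
After R (finishes hour 6), V can start at hour 6 and finishes at hour 15.
P waits on R (finishes hour 6, plus 1-hour gap → hour 7), so it starts at hour 7 and finishes at 7 + 7 = hour 14.
Nothing blocks Q, so it runs from hour 0 to hour 5.
S needs all of Q (finishes hour 5); R (finishes hour 6). That puts its earliest start at hour 6; it finishes at 6 + 7 = hour 13.
T has to wait for S (finishes hour 13); Q (finishes hour 5); P (finishes hour 14). The latest of these is hour 14, so T runs hour 14 to 14 + 1 = hour 15.
After T (finishes hour 15, plus 3-hour gap → hour 18), U can start at hour 18 and finishes at hour 23.
All tasks are finished once the last one completes. Finish times: P at 14, Q at 5, R at 6, S at 13, T at 15, U at 23, V at 15. The latest is hour 23.

23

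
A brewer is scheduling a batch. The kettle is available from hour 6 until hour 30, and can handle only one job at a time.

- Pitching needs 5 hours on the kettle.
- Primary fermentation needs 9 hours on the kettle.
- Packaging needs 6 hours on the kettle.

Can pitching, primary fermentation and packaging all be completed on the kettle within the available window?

Yes

The kettle window is 30 − 6 = 24 hours.
Running back to back, the jobs need 5 + 9 + 6 = 20 hours on the kettle.
Since 20 ≤ 24, they fit within the window.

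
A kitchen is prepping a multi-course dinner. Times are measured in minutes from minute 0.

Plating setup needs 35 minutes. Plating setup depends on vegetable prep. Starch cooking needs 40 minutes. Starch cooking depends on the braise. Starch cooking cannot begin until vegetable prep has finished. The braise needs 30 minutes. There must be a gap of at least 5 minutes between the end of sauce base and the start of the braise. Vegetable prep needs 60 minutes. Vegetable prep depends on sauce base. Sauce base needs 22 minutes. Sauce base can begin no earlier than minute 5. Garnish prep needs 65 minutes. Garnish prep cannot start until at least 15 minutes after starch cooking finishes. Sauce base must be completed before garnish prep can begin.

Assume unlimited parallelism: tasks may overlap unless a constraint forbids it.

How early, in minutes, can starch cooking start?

87

After its own release at minute 5, sauce base can start at minute 5 and finishes at minute 27.
After sauce base (finishes minute 27), vegetable prep can start at minute 27 and finishes at minute 87.
The braise cannot begin until sauce base (finishes minute 27, plus 5-minute gap → minute 32). It runs from minute 32 to 32 + 30 = minute 62.
Starch cooking waits on the braise (finishes minute 62); vegetable prep (finishes minute 87). The latest of these is minute 87, which is the earliest starch cooking can start.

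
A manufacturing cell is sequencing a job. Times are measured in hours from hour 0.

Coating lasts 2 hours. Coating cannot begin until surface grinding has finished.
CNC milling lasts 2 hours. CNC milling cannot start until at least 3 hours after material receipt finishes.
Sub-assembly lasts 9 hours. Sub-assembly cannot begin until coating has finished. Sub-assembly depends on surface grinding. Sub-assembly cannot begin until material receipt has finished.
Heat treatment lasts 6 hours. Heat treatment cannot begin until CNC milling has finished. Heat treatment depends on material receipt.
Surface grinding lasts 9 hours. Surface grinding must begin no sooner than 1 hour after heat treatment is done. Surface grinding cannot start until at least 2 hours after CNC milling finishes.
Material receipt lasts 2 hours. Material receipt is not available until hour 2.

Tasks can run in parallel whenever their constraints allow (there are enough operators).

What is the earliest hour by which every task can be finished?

Material receipt waits on its own release at hour 2, so it starts at hour 2 and finishes at 2 + 2 = hour 4.
CNC milling waits on material receipt (finishes hour 4, plus 3-hour gap → hour 7), so it starts at hour 7 and finishes at 7 + 2 = hour 9.
Heat treatment has to wait for CNC milling (finishes hour 9); material receipt (finishes hour 4). The latest of these is hour 9, so heat treatment runs hour 9 to 9 + 6 = hour 15.
Surface grinding needs all of heat treatment (finishes hour 15, plus 1-hour gap → hour 16); CNC milling (finishes hour 9, plus 2-hour gap → hour 11). That puts its earliest start at hour 16; it finishes at 16 + 9 = hour 25.
After surface grinding (finishes hour 25), coating can start at hour 25 and finishes at hour 27.
Sub-assembly needs all of coating (finishes hour 27); surface grinding (finishes hour 25); material receipt (finishes hour 4). That puts its earliest start at hour 27; it finishes at 27 + 9 = hour 36.
All tasks are finished once the last one completes. Finish times: Material receipt at 4, CNC milling at 9, Heat treatment at 15, Surface grinding at 25, Coating at 27, Sub-assembly at 36. The latest is hour 36.

36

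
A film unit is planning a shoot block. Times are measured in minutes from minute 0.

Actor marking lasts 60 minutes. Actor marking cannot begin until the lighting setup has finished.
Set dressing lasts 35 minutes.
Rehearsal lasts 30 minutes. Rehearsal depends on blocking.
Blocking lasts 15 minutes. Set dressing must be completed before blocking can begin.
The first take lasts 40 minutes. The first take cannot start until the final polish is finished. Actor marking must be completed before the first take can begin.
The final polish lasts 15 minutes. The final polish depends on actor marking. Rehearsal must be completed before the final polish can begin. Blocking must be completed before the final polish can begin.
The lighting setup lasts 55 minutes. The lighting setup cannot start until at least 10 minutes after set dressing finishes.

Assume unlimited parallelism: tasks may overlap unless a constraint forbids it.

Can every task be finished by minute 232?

Yes

Set dressing has no prerequisites, so it starts at minute 0 and finishes at minute 35.
After set dressing (finishes minute 35), blocking can start at minute 35 and finishes at minute 50.
Rehearsal cannot begin until blocking (finishes minute 50). It runs from minute 50 to 50 + 30 = minute 80.
After set dressing (finishes minute 35, plus 10-minute gap → minute 45), the lighting setup can start at minute 45 and finishes at minute 100.
Actor marking cannot begin until the lighting setup (finishes minute 100). It runs from minute 100 to 100 + 60 = minute 160.
The final polish needs all of actor marking (finishes minute 160); rehearsal (finishes minute 80); blocking (finishes minute 50). That puts its earliest start at minute 160; it finishes at 160 + 15 = minute 175.
The first take needs all of the final polish (finishes minute 175); actor marking (finishes minute 160). That puts its earliest start at minute 175; it finishes at 175 + 40 = minute 215.
Every task is finished by minute 215, which is no later than the deadline of 232, so the schedule is feasible.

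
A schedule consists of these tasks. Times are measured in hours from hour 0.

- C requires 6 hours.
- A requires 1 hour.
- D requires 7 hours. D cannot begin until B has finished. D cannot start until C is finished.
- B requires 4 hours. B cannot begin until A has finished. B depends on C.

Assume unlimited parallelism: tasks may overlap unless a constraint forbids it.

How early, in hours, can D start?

C can start immediately at hour 0; it finishes at hour 6.
A can start immediately at hour 0; it finishes at hour 1.
B cannot start until A (finishes hour 1); C (finishes hour 6). The controlling bound is hour 6, so B finishes at 6 + 4 = hour 10.
D waits on B (finishes hour 10); C (finishes hour 6). The latest of these is hour 10, which is the earliest D can start.

10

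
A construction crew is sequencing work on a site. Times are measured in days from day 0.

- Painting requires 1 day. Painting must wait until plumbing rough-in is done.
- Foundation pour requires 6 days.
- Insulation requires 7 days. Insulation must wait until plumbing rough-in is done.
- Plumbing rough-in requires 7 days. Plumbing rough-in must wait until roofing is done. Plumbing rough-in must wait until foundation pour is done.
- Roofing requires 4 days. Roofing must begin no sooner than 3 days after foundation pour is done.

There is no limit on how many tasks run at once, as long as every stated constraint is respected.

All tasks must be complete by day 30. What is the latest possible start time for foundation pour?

3

To finish by day 30, insulation (duration 7) must start no later than day 23.
Nothing follows painting; the deadline of day 30 is its only limit. It must start by 30 − 1 = day 29.
Plumbing rough-in has several dependents: insulation (must start by day 23); painting (must start by day 29). The earliest of those limits is day 23, so plumbing rough-in must start by 23 − 7 = day 16.
Since plumbing rough-in (must start by day 16) depends on it, roofing must finish by day 16. Backing off its 4-day duration gives a latest start of day 12.
Foundation pour has several dependents: roofing (must start by day 12, minus 3-day gap → day 9); plumbing rough-in (must start by day 16). The earliest of those limits is day 9, so foundation pour must start by 9 − 6 = day 3.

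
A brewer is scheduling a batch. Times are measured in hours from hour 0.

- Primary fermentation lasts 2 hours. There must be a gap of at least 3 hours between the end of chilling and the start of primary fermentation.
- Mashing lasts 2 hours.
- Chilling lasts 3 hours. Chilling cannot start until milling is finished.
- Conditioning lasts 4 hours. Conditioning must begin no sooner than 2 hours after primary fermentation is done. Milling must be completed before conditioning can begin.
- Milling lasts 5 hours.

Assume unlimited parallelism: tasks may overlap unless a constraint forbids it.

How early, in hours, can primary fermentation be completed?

Milling can start immediately at hour 0; it finishes at hour 5.
Chilling cannot begin until milling (finishes hour 5). It runs from hour 5 to 5 + 3 = hour 8.
Primary fermentation cannot begin until chilling (finishes hour 8, plus 3-hour gap → hour 11). It runs from hour 11 to 11 + 2 = hour 13.

13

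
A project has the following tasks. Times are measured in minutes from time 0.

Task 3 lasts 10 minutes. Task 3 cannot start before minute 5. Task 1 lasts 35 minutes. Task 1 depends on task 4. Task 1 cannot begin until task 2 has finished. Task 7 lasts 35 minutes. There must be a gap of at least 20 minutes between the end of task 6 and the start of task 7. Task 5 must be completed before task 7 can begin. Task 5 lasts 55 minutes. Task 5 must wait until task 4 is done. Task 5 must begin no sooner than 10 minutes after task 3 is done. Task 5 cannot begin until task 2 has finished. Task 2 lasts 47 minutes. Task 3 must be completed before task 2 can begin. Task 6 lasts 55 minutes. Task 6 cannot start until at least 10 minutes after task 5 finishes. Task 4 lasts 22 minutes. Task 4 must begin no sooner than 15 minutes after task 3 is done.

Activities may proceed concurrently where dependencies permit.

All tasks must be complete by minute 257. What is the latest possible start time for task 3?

Nothing follows task 1; the deadline of minute 257 is its only limit. It must start by 257 − 35 = minute 222.
Task 7 has no dependents, so it just needs to finish by minute 257. Starting by 257 − 35 = minute 222 achieves that.
Since task 7 (must start by minute 222, minus 20-minute gap → minute 202) depends on it, task 6 must finish by minute 202. Backing off its 55-minute duration gives a latest start of minute 147.
For task 5: task 6 (must start by minute 147, minus 10-minute gap → minute 137); task 7 (must start by minute 222). The most restrictive is minute 137; with a 55-minute duration, task 5 must start by minute 82.
Task 2 feeds task 1 (must start by minute 222); task 5 (must start by minute 82). Taking the minimum, task 2 must finish by minute 82 and start by 82 − 47 = minute 35.
Task 4 must finish in time for task 1 (must start by minute 222); task 5 (must start by minute 82). The tightest is minute 82, so task 4 must start by 82 − 22 = minute 60.
Task 3 feeds task 2 (must start by minute 35); task 4 (must start by minute 60, minus 15-minute gap → minute 45); task 5 (must start by minute 82, minus 10-minute gap → minute 72). Taking the minimum, task 3 must finish by minute 35 and start by 35 − 10 = minute 25.

25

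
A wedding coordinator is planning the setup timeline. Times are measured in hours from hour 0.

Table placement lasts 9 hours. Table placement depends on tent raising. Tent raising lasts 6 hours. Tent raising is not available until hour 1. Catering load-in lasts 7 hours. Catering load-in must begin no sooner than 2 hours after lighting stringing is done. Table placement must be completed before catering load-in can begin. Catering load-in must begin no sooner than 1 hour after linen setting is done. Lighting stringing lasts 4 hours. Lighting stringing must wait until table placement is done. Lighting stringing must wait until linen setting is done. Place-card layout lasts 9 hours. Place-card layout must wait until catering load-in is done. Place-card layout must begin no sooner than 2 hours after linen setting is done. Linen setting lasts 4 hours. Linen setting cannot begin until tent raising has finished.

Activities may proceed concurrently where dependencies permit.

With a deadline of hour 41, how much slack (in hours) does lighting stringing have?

3

Tent raising waits on its own release at hour 1, so it starts at hour 1 and finishes at 1 + 6 = hour 7.
Linen setting cannot begin until tent raising (finishes hour 7). It runs from hour 7 to 7 + 4 = hour 11.
Table placement cannot begin until tent raising (finishes hour 7). It runs from hour 7 to 7 + 9 = hour 16.
Lighting stringing needs all of table placement (finishes hour 16); linen setting (finishes hour 11). That puts its earliest start at hour 16; it finishes at 16 + 4 = hour 20.

Working backward from the deadline:
Place-card layout has no dependents, so it just needs to finish by hour 41. Starting by 41 − 9 = hour 32 achieves that.
Catering load-in feeds into place-card layout (must start by hour 32); so catering load-in must finish by hour 32 and therefore start by hour 25.
Lighting stringing must finish before catering load-in (must start by hour 25, minus 2-hour gap → hour 23). With a 4-hour duration, lighting stringing must start by 23 − 4 = hour 19.
So lighting stringing can start as early as hour 16 and as late as hour 19, giving 19 − 16 = 3 hours of slack.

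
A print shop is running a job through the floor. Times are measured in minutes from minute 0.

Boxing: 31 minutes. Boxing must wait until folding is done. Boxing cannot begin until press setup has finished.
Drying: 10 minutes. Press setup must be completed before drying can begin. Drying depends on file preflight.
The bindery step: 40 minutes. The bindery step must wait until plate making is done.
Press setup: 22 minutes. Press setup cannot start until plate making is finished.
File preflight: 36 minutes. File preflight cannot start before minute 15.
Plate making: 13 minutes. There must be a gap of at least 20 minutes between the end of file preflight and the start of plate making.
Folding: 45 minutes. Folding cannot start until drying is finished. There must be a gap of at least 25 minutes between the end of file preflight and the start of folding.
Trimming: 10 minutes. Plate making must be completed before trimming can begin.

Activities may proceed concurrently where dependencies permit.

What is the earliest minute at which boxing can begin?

File preflight cannot begin until its own release at minute 15. It runs from minute 15 to 15 + 36 = minute 51.
Plate making cannot begin until file preflight (finishes minute 51, plus 20-minute gap → minute 71). It runs from minute 71 to 71 + 13 = minute 84.
Press setup cannot begin until plate making (finishes minute 84). It runs from minute 84 to 84 + 22 = minute 106.
Drying needs all of press setup (finishes minute 106); file preflight (finishes minute 51). That puts its earliest start at minute 106; it finishes at 106 + 10 = minute 116.
For folding: drying (finishes minute 116); file preflight (finishes minute 51, plus 25-minute gap → minute 76). Taking the maximum gives a start of minute 116, and it finishes at 116 + 45 = minute 161.
Boxing waits on folding (finishes minute 161); press setup (finishes minute 106). The latest of these is minute 161, which is the earliest boxing can start.

161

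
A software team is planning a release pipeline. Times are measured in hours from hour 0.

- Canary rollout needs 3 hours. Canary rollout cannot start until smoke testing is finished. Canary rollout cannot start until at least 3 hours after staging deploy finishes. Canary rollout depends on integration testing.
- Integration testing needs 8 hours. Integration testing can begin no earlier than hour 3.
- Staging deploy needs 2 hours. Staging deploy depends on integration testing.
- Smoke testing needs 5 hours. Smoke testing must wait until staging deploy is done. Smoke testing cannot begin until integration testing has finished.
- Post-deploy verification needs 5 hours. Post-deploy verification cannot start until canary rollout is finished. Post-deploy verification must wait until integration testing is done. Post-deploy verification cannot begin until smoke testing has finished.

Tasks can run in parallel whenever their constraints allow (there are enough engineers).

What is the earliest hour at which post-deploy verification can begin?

Integration testing waits on its own release at hour 3, so it starts at hour 3 and finishes at 3 + 8 = hour 11.
Staging deploy waits on integration testing (finishes hour 11), so it starts at hour 11 and finishes at 11 + 2 = hour 13.
For smoke testing: staging deploy (finishes hour 13); integration testing (finishes hour 11). Taking the maximum gives a start of hour 13, and it finishes at 13 + 5 = hour 18.
Canary rollout cannot start until smoke testing (finishes hour 18); staging deploy (finishes hour 13, plus 3-hour gap → hour 16); integration testing (finishes hour 11). The controlling bound is hour 18, so canary rollout finishes at 18 + 3 = hour 21.
Post-deploy verification waits on canary rollout (finishes hour 21); integration testing (finishes hour 11); smoke testing (finishes hour 18). The latest of these is hour 21, which is the earliest post-deploy verification can start.

21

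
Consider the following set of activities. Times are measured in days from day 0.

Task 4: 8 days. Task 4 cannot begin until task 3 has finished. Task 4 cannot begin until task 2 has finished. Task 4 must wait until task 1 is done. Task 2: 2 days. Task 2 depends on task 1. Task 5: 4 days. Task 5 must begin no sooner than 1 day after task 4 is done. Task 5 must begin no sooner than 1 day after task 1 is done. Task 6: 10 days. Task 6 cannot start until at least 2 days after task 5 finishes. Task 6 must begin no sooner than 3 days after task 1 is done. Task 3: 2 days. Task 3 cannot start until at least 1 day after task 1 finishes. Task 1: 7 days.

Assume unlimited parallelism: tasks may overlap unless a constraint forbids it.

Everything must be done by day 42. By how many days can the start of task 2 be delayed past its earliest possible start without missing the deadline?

8

Task 1 can start immediately at day 0; it finishes at day 7.
After task 1 (finishes day 7), task 2 can start at day 7 and finishes at day 9.

Working backward from the deadline:
Task 6 has no dependents, so it just needs to finish by day 42. Starting by 42 − 10 = day 32 achieves that.
Task 5 must finish before task 6 (must start by day 32, minus 2-day gap → day 30). With a 4-day duration, task 5 must start by 30 − 4 = day 26.
Since task 5 (must start by day 26, minus 1-day gap → day 25) depends on it, task 4 must finish by day 25. Backing off its 8-day duration gives a latest start of day 17.
Task 2 must finish before task 4 (must start by day 17). With a 2-day duration, task 2 must start by 17 − 2 = day 15.
So task 2 can start as early as day 7 and as late as day 15, giving 15 − 7 = 8 days of slack.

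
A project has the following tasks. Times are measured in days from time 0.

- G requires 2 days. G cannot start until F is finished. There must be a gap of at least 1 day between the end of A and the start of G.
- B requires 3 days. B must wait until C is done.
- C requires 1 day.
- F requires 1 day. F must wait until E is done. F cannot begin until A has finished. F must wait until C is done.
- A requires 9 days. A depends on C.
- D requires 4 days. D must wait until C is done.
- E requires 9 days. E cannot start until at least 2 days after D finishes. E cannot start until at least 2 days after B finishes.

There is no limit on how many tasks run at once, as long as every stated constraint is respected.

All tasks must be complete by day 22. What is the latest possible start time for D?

G has no dependents, so it just needs to finish by day 22. Starting by 22 − 2 = day 20 achieves that.
F has to be done before G (must start by day 20). That means finishing by day 20, i.e. starting by 20 − 1 = day 19.
Since F (must start by day 19) depends on it, E must finish by day 19. Backing off its 9-day duration gives a latest start of day 10.
D must finish before E (must start by day 10, minus 2-day gap → day 8). With a 4-day duration, D must start by 8 − 4 = day 4.

4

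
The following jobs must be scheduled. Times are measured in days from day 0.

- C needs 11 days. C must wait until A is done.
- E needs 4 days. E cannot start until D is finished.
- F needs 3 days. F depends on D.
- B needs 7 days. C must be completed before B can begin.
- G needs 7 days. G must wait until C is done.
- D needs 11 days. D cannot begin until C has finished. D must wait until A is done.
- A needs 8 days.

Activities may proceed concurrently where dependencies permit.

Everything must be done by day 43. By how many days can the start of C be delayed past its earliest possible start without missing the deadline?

9

A can start immediately at day 0; it finishes at day 8.
C waits on A (finishes day 8), so it starts at day 8 and finishes at 8 + 11 = day 19.

Working backward from the deadline:
B must finish by day 43; it takes 7 days, so it must start by 43 − 7 = day 36.
E must finish by day 43; it takes 4 days, so it must start by 43 − 4 = day 39.
Nothing follows F; the deadline of day 43 is its only limit. It must start by 43 − 3 = day 40.
D feeds E (must start by day 39); F (must start by day 40). Taking the minimum, D must finish by day 39 and start by 39 − 11 = day 28.
G has no dependents, so it just needs to finish by day 43. Starting by 43 − 7 = day 36 achieves that.
For C: B (must start by day 36); D (must start by day 28); G (must start by day 36). The most restrictive is day 28; with an 11-day duration, C must start by day 17.
So C can start as early as day 8 and as late as day 17, giving 17 − 8 = 9 days of slack.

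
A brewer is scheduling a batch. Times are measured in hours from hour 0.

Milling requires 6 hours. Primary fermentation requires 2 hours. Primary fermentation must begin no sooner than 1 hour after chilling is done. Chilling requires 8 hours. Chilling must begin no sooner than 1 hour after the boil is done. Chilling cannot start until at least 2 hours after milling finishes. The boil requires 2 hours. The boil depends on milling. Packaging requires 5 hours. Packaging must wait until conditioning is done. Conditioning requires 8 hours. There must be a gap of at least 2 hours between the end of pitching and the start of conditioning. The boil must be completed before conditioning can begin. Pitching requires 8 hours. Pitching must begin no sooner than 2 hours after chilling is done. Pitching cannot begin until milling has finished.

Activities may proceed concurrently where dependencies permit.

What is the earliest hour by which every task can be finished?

42

Nothing blocks milling, so it runs from hour 0 to hour 6.
The boil cannot begin until milling (finishes hour 6). It runs from hour 6 to 6 + 2 = hour 8.
Chilling needs all of the boil (finishes hour 8, plus 1-hour gap → hour 9); milling (finishes hour 6, plus 2-hour gap → hour 8). That puts its earliest start at hour 9; it finishes at 9 + 8 = hour 17.
After chilling (finishes hour 17, plus 1-hour gap → hour 18), primary fermentation can start at hour 18 and finishes at hour 20.
Pitching has to wait for chilling (finishes hour 17, plus 2-hour gap → hour 19); milling (finishes hour 6). The latest of these is hour 19, so pitching runs hour 19 to 19 + 8 = hour 27.
Conditioning cannot start until pitching (finishes hour 27, plus 2-hour gap → hour 29); the boil (finishes hour 8). The controlling bound is hour 29, so conditioning finishes at 29 + 8 = hour 37.
Packaging cannot begin until conditioning (finishes hour 37). It runs from hour 37 to 37 + 5 = hour 42.
All tasks are finished once the last one completes. Finish times: Milling at 6, The boil at 8, Chilling at 17, Pitching at 27, Primary fermentation at 20, Conditioning at 37, Packaging at 42. The latest is hour 42.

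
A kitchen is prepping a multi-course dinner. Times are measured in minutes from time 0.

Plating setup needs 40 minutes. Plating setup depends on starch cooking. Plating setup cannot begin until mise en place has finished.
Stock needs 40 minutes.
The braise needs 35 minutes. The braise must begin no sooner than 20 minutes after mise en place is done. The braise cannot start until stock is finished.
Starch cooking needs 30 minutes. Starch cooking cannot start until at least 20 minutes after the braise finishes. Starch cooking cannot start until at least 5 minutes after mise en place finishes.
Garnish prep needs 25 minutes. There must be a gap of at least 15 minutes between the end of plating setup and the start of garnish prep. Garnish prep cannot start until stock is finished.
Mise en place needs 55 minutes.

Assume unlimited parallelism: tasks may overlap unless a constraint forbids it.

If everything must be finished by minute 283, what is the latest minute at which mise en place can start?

43

Nothing follows garnish prep; the deadline of minute 283 is its only limit. It must start by 283 − 25 = minute 258.
Plating setup must finish before garnish prep (must start by minute 258, minus 15-minute gap → minute 243). With a 40-minute duration, plating setup must start by 243 − 40 = minute 203.
Starch cooking must finish before plating setup (must start by minute 203). With a 30-minute duration, starch cooking must start by 203 − 30 = minute 173.
The braise must finish before starch cooking (must start by minute 173, minus 20-minute gap → minute 153). With a 35-minute duration, the braise must start by 153 − 35 = minute 118.
Mise en place has several dependents: the braise (must start by minute 118, minus 20-minute gap → minute 98); starch cooking (must start by minute 173, minus 5-minute gap → minute 168); plating setup (must start by minute 203). The earliest of those limits is minute 98, so mise en place must start by 98 − 55 = minute 43.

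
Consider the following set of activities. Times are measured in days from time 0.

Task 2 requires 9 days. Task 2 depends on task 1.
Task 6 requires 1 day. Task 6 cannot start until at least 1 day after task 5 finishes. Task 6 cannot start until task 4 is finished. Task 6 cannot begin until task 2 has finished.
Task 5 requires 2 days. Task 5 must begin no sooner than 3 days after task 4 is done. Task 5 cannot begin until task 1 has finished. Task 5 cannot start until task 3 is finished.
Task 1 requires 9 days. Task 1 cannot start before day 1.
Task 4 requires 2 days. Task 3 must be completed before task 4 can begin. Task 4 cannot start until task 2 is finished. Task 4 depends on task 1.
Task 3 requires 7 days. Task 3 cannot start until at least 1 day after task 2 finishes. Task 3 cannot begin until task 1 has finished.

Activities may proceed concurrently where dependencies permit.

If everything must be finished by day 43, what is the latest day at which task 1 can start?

Nothing follows task 6; the deadline of day 43 is its only limit. It must start by 43 − 1 = day 42.
Since task 6 (must start by day 42, minus 1-day gap → day 41) depends on it, task 5 must finish by day 41. Backing off its 2-day duration gives a latest start of day 39.
Task 4 must finish in time for task 5 (must start by day 39, minus 3-day gap → day 36); task 6 (must start by day 42). The tightest is day 36, so task 4 must start by 36 − 2 = day 34.
Task 3 feeds task 4 (must start by day 34); task 5 (must start by day 39). Taking the minimum, task 3 must finish by day 34 and start by 34 − 7 = day 27.
Task 2 must finish in time for task 3 (must start by day 27, minus 1-day gap → day 26); task 4 (must start by day 34); task 6 (must start by day 42). The tightest is day 26, so task 2 must start by 26 − 9 = day 17.
Task 1 has several dependents: task 2 (must start by day 17); task 3 (must start by day 27); task 4 (must start by day 34); task 5 (must start by day 39). The earliest of those limits is day 17, so task 1 must start by 17 − 9 = day 8.

8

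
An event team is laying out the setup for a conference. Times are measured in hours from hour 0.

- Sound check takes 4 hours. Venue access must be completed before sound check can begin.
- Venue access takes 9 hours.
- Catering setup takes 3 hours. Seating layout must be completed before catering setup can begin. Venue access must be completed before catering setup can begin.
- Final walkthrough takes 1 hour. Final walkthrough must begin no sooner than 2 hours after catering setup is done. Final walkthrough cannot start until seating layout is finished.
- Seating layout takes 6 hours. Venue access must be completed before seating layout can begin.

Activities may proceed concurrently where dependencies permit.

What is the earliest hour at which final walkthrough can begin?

20

Nothing blocks venue access, so it runs from hour 0 to hour 9.
Seating layout waits on venue access (finishes hour 9), so it starts at hour 9 and finishes at 9 + 6 = hour 15.
Catering setup cannot start until seating layout (finishes hour 15); venue access (finishes hour 9). The controlling bound is hour 15, so catering setup finishes at 15 + 3 = hour 18.
Final walkthrough waits on catering setup (finishes hour 18, plus 2-hour gap → hour 20); seating layout (finishes hour 15). The latest of these is hour 20, which is the earliest final walkthrough can start.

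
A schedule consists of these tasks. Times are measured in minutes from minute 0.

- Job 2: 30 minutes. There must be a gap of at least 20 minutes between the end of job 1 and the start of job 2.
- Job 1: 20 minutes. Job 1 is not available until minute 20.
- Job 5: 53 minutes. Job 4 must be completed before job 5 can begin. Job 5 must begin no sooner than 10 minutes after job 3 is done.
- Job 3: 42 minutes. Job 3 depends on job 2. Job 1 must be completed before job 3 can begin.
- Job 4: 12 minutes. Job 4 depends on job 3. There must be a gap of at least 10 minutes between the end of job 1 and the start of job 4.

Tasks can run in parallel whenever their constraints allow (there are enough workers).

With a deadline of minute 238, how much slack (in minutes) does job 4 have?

Job 1 waits on its own release at minute 20, so it starts at minute 20 and finishes at 20 + 20 = minute 40.
Job 2 cannot begin until job 1 (finishes minute 40, plus 20-minute gap → minute 60). It runs from minute 60 to 60 + 30 = minute 90.
Job 3 needs all of job 2 (finishes minute 90); job 1 (finishes minute 40). That puts its earliest start at minute 90; it finishes at 90 + 42 = minute 132.
Job 4 has to wait for job 3 (finishes minute 132); job 1 (finishes minute 40, plus 10-minute gap → minute 50). The latest of these is minute 132, so job 4 runs minute 132 to 132 + 12 = minute 144.

Working backward from the deadline:
Nothing follows job 5; the deadline of minute 238 is its only limit. It must start by 238 − 53 = minute 185.
Job 4 has to be done before job 5 (must start by minute 185). That means finishing by minute 185, i.e. starting by 185 − 12 = minute 173.
So job 4 can start as early as minute 132 and as late as minute 173, giving 173 − 132 = 41 minutes of slack.

41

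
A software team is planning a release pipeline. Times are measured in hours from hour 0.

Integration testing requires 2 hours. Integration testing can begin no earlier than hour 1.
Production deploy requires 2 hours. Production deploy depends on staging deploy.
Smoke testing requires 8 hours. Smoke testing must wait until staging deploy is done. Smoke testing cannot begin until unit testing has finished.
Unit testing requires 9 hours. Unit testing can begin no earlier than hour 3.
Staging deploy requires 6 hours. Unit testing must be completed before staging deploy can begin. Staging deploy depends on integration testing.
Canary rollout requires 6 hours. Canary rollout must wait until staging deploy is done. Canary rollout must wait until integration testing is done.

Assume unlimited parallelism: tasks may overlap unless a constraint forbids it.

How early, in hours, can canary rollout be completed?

After its own release at hour 1, integration testing can start at hour 1 and finishes at hour 3.
After its own release at hour 3, unit testing can start at hour 3 and finishes at hour 12.
Staging deploy has to wait for unit testing (finishes hour 12); integration testing (finishes hour 3). The latest of these is hour 12, so staging deploy runs hour 12 to 12 + 6 = hour 18.
Canary rollout needs all of staging deploy (finishes hour 18); integration testing (finishes hour 3). That puts its earliest start at hour 18; it finishes at 18 + 6 = hour 24.

24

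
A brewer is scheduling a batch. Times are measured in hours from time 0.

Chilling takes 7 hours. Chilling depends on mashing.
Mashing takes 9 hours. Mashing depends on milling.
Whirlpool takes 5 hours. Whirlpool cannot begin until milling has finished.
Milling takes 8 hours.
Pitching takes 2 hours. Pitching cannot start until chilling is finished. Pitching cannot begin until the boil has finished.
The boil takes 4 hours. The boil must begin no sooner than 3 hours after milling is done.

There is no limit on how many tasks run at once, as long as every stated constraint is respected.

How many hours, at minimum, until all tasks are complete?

26

Milling can start immediately at hour 0; it finishes at hour 8.
Whirlpool cannot begin until milling (finishes hour 8). It runs from hour 8 to 8 + 5 = hour 13.
The boil waits on milling (finishes hour 8, plus 3-hour gap → hour 11), so it starts at hour 11 and finishes at 11 + 4 = hour 15.
After milling (finishes hour 8), mashing can start at hour 8 and finishes at hour 17.
After mashing (finishes hour 17), chilling can start at hour 17 and finishes at hour 24.
Pitching needs all of chilling (finishes hour 24); the boil (finishes hour 15). That puts its earliest start at hour 24; it finishes at 24 + 2 = hour 26.
All tasks are finished once the last one completes. Finish times: Milling at 8, Mashing at 17, The boil at 15, Whirlpool at 13, Chilling at 24, Pitching at 26. The latest is hour 26.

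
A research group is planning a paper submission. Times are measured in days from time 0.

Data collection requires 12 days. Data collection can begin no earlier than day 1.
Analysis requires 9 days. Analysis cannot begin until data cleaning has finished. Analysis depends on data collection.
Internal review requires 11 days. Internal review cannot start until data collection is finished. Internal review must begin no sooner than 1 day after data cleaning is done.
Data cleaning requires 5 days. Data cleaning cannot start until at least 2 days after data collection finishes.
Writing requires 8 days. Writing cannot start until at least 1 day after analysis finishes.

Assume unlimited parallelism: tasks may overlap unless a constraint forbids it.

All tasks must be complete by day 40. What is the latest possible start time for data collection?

3

Nothing follows writing; the deadline of day 40 is its only limit. It must start by 40 − 8 = day 32.
Analysis must finish before writing (must start by day 32, minus 1-day gap → day 31). With a 9-day duration, analysis must start by 31 − 9 = day 22.
Internal review must finish by day 40; it takes 11 days, so it must start by 40 − 11 = day 29.
For data cleaning: analysis (must start by day 22); internal review (must start by day 29, minus 1-day gap → day 28). The most restrictive is day 22; with a 5-day duration, data cleaning must start by day 17.
Data collection feeds data cleaning (must start by day 17, minus 2-day gap → day 15); analysis (must start by day 22); internal review (must start by day 29). Taking the minimum, data collection must finish by day 15 and start by 15 − 12 = day 3.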